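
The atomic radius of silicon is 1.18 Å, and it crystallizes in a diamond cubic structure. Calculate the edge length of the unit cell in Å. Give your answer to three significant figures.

In a diamond cubic lattice, nearest neighbors lie along the body diagonal with √3·a = 8r.
a = 8r/√3 = 8 × 1.18 / 1.7321 = 5.45 Å.

5.45 Å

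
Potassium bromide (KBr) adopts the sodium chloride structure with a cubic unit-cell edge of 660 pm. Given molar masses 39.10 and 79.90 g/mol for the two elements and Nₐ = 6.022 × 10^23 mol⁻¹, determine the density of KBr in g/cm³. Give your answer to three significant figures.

2.75 g/cm³

The sodium chloride structure contains Z = 4 formula units per cell; M(KBr) = 39.10 + 79.90 = 119.0 g/mol.
a³ = (6.600 × 10^-8 cm)³ = 2.875 × 10^-22 cm³.
ρ = 4 × 119.0 / (6.022 × 10²³ × 2.875 × 10^-22) = 2.749 g/cm³.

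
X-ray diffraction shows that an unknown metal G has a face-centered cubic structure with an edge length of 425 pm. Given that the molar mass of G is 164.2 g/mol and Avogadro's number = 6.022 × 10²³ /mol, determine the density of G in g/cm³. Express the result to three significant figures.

14.2 g/cm³

An FCC unit cell contains Z = 4 atoms.
Cell volume: a³ = (425 pm)³ = (4.250 × 10^-8 cm)³ = 7.677 × 10^-23 cm³.
ρ = Z·M/(N_A·a³) = 4 × 164.2 / (6.022 × 10²³ × 7.677 × 10^-23) = 14.21 g/cm³.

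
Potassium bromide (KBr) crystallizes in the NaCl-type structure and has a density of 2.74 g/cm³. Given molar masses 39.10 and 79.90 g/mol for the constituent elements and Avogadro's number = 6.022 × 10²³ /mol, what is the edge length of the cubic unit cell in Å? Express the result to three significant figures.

M(KBr) = 119.0 g/mol; Z = 4 formula units per cell.
a³ = Z·M/(N_A·ρ) = 4 × 119.0 / (6.022 × 10²³ × 2.74) = 2.885 × 10^-22 cm³, so a = 6.608 × 10^-8 cm = 6.61 Å.

6.61 Å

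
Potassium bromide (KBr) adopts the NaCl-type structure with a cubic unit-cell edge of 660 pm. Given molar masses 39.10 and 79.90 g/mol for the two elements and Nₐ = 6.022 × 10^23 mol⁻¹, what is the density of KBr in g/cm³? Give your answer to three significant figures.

The NaCl-type structure contains Z = 4 formula units per cell; M(KBr) = 39.10 + 79.90 = 119.0 g/mol.
a³ = (6.600 × 10^-8 cm)³ = 2.875 × 10^-22 cm³.
ρ = 4 × 119.0 / (6.022 × 10²³ × 2.875 × 10^-22) = 2.749 g/cm³.

2.75 g/cm³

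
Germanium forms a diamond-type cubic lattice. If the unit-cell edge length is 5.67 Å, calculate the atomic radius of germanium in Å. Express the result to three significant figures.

1.23 Å

In a diamond cubic lattice, nearest neighbors lie along the body diagonal with √3·a = 8r.
r = √3·a/8 = 1.7321 × 5.67 / 8 = 1.23 Å.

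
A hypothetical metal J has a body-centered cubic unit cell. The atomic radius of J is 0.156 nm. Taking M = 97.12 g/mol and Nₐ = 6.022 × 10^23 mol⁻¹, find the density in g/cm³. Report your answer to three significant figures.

6.90 g/cm³

In a BCC lattice, atoms touch along the body diagonal, so √3·a = 4r, giving a = 0.3603 nm = 3.603 × 10^-8 cm.
With Z = 2, ρ = Z·M/(N_A·a³) = 2 × 97.12 / (6.022 × 10²³ × 4.676 × 10^-23) = 6.898 g/cm³.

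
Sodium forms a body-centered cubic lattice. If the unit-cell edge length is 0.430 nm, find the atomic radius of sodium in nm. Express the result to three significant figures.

In a BCC lattice, atoms touch along the body diagonal, so √3·a = 4r.
r = √3·a/4 = 1.7321 × 0.430 / 4 = 0.186 nm.

0.186 nm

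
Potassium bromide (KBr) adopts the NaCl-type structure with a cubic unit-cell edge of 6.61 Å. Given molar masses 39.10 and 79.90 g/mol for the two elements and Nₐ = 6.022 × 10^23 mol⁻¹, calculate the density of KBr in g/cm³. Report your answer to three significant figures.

2.74 g/cm³

The NaCl-type structure contains Z = 4 formula units per cell; M(KBr) = 39.10 + 79.90 = 119.0 g/mol.
a³ = (6.610 × 10^-8 cm)³ = 2.888 × 10^-22 cm³.
ρ = 4 × 119.0 / (6.022 × 10²³ × 2.888 × 10^-22) = 2.737 g/cm³.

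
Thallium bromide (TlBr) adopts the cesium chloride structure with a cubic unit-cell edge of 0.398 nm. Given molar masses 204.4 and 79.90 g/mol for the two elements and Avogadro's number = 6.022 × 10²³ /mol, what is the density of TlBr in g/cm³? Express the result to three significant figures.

The cesium chloride structure contains Z = 1 formula unit per cell; M(TlBr) = 204.4 + 79.90 = 284.3 g/mol.
a³ = (3.980 × 10^-8 cm)³ = 6.304 × 10^-23 cm³.
ρ = 1 × 284.3 / (6.022 × 10²³ × 6.304 × 10^-23) = 7.488 g/cm³.

7.49 g/cm³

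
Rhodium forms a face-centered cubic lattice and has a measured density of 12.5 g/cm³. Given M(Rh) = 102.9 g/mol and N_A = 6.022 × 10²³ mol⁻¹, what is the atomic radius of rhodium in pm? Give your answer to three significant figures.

For an FCC cell (Z = 4), a³ = Z·M/(N_A·ρ) = 4 × 102.9 / (6.022 × 10²³ × 12.50) = 5.468 × 10^-23 cm³, so a = 3.796 × 10^-8 cm = 379.6 pm.
Atoms touch along the face diagonal, so √2·a = 4r, so r = 0.3536 × a = 134 pm.

134 pm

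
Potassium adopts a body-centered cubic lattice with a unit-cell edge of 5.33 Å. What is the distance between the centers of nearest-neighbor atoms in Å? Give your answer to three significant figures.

In a BCC structure, atoms touch along the body diagonal, so √3·a = 4r; the nearest-neighbor distance equals 2r = 0.8660·a.
d = 0.8660 × 5.33 = 4.62 Å.

4.62 Å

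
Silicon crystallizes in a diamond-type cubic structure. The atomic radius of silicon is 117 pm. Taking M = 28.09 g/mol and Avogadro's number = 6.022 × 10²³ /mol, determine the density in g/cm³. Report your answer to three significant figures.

In a diamond cubic lattice, nearest neighbors lie along the body diagonal with √3·a = 8r, giving a = 540.4 pm = 5.404 × 10^-8 cm.
With Z = 8, ρ = Z·M/(N_A·a³) = 8 × 28.09 / (6.022 × 10²³ × 1.578 × 10^-22) = 2.365 g/cm³.

2.36 g/cm³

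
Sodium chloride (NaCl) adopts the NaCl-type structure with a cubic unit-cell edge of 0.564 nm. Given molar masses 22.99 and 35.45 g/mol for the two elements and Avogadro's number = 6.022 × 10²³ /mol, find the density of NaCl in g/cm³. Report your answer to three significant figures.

The NaCl-type structure contains Z = 4 formula units per cell; M(NaCl) = 22.99 + 35.45 = 58.44 g/mol.
a³ = (5.640 × 10^-8 cm)³ = 1.794 × 10^-22 cm³.
ρ = 4 × 58.44 / (6.022 × 10²³ × 1.794 × 10^-22) = 2.164 g/cm³.

2.16 g/cm³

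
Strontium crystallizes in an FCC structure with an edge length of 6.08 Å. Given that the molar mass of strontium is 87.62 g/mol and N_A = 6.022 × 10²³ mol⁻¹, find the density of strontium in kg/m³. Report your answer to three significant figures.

An FCC unit cell contains Z = 4 atoms.
Cell volume: a³ = (6.08 Å)³ = (6.080 × 10^-8 cm)³ = 2.248 × 10^-22 cm³.
ρ = Z·M/(N_A·a³) = 4 × 87.62 / (6.022 × 10²³ × 2.248 × 10^-22) = 2.589 g/cm³ = 2590 kg/m³.

2590 kg/m³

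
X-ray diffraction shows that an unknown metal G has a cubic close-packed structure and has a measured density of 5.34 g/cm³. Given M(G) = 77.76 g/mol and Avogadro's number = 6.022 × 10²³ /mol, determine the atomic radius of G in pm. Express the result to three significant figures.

162 pm

For an FCC cell (Z = 4), a³ = Z·M/(N_A·ρ) = 4 × 77.76 / (6.022 × 10²³ × 5.340) = 9.672 × 10^-23 cm³, so a = 4.590 × 10^-8 cm = 459.0 pm.
Atoms touch along the face diagonal, so √2·a = 4r, so r = 0.3536 × a = 162 pm.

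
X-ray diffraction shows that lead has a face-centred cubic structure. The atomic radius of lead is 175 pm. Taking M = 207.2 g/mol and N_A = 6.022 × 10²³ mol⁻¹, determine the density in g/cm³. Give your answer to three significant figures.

In an FCC lattice, atoms touch along the face diagonal, so √2·a = 4r, giving a = 495.0 pm = 4.950 × 10^-8 cm.
With Z = 4, ρ = Z·M/(N_A·a³) = 4 × 207.2 / (6.022 × 10²³ × 1.213 × 10^-22) = 11.35 g/cm³.

11.3 g/cm³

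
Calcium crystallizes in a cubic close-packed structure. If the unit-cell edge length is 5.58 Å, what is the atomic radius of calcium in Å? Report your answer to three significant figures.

1.97 Å

In an FCC lattice, atoms touch along the face diagonal, so √2·a = 4r.
r = √2·a/4 = 1.4142 × 5.58 / 4 = 1.97 Å.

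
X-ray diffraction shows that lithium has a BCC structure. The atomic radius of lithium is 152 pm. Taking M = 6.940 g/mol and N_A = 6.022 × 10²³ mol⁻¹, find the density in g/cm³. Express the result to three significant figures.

In a BCC lattice, atoms touch along the body diagonal, so √3·a = 4r, giving a = 351.0 pm = 3.510 × 10^-8 cm.
With Z = 2, ρ = Z·M/(N_A·a³) = 2 × 6.940 / (6.022 × 10²³ × 4.325 × 10^-23) = 0.5329 g/cm³.

0.533 g/cm³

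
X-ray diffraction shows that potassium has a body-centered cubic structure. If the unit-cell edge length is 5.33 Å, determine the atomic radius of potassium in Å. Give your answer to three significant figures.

In a BCC lattice, atoms touch along the body diagonal, so √3·a = 4r.
r = √3·a/4 = 1.7321 × 5.33 / 4 = 2.31 Å.

2.31 Å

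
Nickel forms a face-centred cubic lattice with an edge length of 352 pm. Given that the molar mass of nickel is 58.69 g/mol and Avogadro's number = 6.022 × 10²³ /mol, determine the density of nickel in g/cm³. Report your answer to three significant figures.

8.94 g/cm³

An FCC unit cell contains Z = 4 atoms.
Cell volume: a³ = (352 pm)³ = (3.520 × 10^-8 cm)³ = 4.361 × 10^-23 cm³.
ρ = Z·M/(N_A·a³) = 4 × 58.69 / (6.022 × 10²³ × 4.361 × 10^-23) = 8.938 g/cm³.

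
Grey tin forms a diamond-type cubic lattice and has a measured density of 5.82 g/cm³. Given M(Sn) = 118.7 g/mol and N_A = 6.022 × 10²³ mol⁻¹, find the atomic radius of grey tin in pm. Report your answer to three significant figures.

140 pm

For a diamond cubic cell (Z = 8), a³ = Z·M/(N_A·ρ) = 8 × 118.7 / (6.022 × 10²³ × 5.820) = 2.709 × 10^-22 cm³, so a = 6.471 × 10^-8 cm = 647.1 pm.
Nearest neighbors lie along the body diagonal with √3·a = 8r, so r = 0.2165 × a = 140 pm.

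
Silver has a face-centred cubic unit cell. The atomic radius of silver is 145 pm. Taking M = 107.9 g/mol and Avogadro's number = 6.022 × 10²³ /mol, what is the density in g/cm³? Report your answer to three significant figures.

10.4 g/cm³

In an FCC lattice, atoms touch along the face diagonal, so √2·a = 4r, giving a = 410.1 pm = 4.101 × 10^-8 cm.
With Z = 4, ρ = Z·M/(N_A·a³) = 4 × 107.9 / (6.022 × 10²³ × 6.898 × 10^-23) = 10.39 g/cm³.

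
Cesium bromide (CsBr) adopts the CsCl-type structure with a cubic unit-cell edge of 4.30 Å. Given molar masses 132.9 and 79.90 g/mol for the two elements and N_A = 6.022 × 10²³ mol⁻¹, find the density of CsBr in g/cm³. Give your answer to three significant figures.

4.44 g/cm³

The CsCl-type structure contains Z = 1 formula unit per cell; M(CsBr) = 132.9 + 79.90 = 212.8 g/mol.
a³ = (4.300 × 10^-8 cm)³ = 7.951 × 10^-23 cm³.
ρ = 1 × 212.8 / (6.022 × 10²³ × 7.951 × 10^-23) = 4.445 g/cm³.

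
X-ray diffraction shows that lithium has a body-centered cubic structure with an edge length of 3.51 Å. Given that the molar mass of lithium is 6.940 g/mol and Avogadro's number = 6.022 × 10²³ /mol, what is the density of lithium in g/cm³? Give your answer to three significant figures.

A BCC unit cell contains Z = 2 atoms.
Cell volume: a³ = (3.51 Å)³ = (3.510 × 10^-8 cm)³ = 4.324 × 10^-23 cm³.
ρ = Z·M/(N_A·a³) = 2 × 6.940 / (6.022 × 10²³ × 4.324 × 10^-23) = 0.5330 g/cm³.

0.533 g/cm³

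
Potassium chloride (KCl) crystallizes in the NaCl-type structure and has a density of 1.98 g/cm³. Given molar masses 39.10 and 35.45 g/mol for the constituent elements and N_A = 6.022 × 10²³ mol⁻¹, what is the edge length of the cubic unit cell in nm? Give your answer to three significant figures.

M(KCl) = 74.55 g/mol; Z = 4 formula units per cell.
a³ = Z·M/(N_A·ρ) = 4 × 74.55 / (6.022 × 10²³ × 1.98) = 2.501 × 10^-22 cm³, so a = 6.300 × 10^-8 cm = 0.630 nm.

0.630 nm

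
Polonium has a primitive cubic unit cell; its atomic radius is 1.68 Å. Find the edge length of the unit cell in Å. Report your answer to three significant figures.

3.36 Å

In a simple cubic lattice, atoms touch along the cell edge, so a = 2r.
a = 2r = 2 × 1.68 = 3.36 Å.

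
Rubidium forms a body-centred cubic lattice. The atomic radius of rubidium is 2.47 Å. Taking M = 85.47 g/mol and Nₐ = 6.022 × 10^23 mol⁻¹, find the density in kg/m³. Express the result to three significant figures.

In a BCC lattice, atoms touch along the body diagonal, so √3·a = 4r, giving a = 5.704 Å = 5.704 × 10^-8 cm.
With Z = 2, ρ = Z·M/(N_A·a³) = 2 × 85.47 / (6.022 × 10²³ × 1.856 × 10^-22) = 1.529 g/cm³ = 1530 kg/m³.

1530 kg/m³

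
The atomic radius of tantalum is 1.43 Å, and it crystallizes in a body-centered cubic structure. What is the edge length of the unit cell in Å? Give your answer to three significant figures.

3.30 Å

In a BCC lattice, atoms touch along the body diagonal, so √3·a = 4r.
a = 4r/√3 = 4 × 1.43 / 1.7321 = 3.30 Å.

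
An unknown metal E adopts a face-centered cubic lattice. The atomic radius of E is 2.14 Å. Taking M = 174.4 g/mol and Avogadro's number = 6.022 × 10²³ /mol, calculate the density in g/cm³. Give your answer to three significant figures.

5.22 g/cm³

In an FCC lattice, atoms touch along the face diagonal, so √2·a = 4r, giving a = 6.053 Å = 6.053 × 10^-8 cm.
With Z = 4, ρ = Z·M/(N_A·a³) = 4 × 174.4 / (6.022 × 10²³ × 2.218 × 10^-22) = 5.224 g/cm³.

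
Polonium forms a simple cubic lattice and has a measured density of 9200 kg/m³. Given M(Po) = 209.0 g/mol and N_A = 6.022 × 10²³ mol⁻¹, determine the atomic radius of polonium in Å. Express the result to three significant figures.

1.68 Å

For a simple cubic cell (Z = 1), a³ = Z·M/(N_A·ρ) = 1 × 209.0 / (6.022 × 10²³ × 9.200) = 3.772 × 10^-23 cm³, so a = 3.354 × 10^-8 cm = 3.354 Å.
Atoms touch along the cell edge, so a = 2r, so r = 0.5000 × a = 1.68 Å.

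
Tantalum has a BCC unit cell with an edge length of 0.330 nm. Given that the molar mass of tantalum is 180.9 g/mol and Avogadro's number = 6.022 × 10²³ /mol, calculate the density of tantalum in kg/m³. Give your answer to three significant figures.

A BCC unit cell contains Z = 2 atoms.
Cell volume: a³ = (0.330 nm)³ = (3.300 × 10^-8 cm)³ = 3.594 × 10^-23 cm³.
ρ = Z·M/(N_A·a³) = 2 × 180.9 / (6.022 × 10²³ × 3.594 × 10^-23) = 16.72 g/cm³ = 16700 kg/m³.

16700 kg/m³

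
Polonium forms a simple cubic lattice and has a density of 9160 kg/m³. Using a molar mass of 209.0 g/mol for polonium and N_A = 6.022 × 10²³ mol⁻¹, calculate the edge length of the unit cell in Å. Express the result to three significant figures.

3.36 Å

With Z = 1 atom per simple cubic cell, a³ = Z·M/(N_A·ρ) = 1 × 209.0 / (6.022 × 10²³ × 9.160 g/cm³) = 3.789 × 10^-23 cm³.
a = (3.789 × 10^-23)^(1/3) = 3.359 × 10^-8 cm = 3.36 Å.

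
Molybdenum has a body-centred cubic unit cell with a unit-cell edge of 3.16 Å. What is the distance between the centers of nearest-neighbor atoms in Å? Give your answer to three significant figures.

In a BCC structure, atoms touch along the body diagonal, so √3·a = 4r; the nearest-neighbor distance equals 2r = 0.8660·a.
d = 0.8660 × 3.16 = 2.74 Å.

2.74 Å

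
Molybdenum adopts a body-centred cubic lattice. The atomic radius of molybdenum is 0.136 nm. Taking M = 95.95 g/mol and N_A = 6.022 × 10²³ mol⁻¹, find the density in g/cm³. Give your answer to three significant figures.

In a BCC lattice, atoms touch along the body diagonal, so √3·a = 4r, giving a = 0.3141 nm = 3.141 × 10^-8 cm.
With Z = 2, ρ = Z·M/(N_A·a³) = 2 × 95.95 / (6.022 × 10²³ × 3.098 × 10^-23) = 10.29 g/cm³.

10.3 g/cm³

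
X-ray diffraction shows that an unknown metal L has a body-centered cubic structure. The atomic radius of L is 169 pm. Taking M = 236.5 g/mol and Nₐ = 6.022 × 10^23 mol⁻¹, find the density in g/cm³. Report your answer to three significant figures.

In a BCC lattice, atoms touch along the body diagonal, so √3·a = 4r, giving a = 390.3 pm = 3.903 × 10^-8 cm.
With Z = 2, ρ = Z·M/(N_A·a³) = 2 × 236.5 / (6.022 × 10²³ × 5.945 × 10^-23) = 13.21 g/cm³.

13.2 g/cm³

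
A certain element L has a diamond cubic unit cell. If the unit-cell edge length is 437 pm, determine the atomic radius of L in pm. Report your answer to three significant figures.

In a diamond cubic lattice, nearest neighbors lie along the body diagonal with √3·a = 8r.
r = √3·a/8 = 1.7321 × 437 / 8 = 94.6 pm.

94.6 pm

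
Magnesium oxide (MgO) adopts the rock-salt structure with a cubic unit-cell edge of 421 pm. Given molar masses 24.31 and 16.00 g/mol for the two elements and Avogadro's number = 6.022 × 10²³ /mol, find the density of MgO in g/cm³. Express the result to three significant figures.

3.59 g/cm³

The rock-salt structure contains Z = 4 formula units per cell; M(MgO) = 24.31 + 16.00 = 40.31 g/mol.
a³ = (4.210 × 10^-8 cm)³ = 7.462 × 10^-23 cm³.
ρ = 4 × 40.31 / (6.022 × 10²³ × 7.462 × 10^-23) = 3.588 g/cm³.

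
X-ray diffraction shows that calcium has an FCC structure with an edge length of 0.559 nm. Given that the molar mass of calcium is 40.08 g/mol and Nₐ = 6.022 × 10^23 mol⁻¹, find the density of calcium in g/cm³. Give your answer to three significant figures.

An FCC unit cell contains Z = 4 atoms.
Cell volume: a³ = (0.559 nm)³ = (5.590 × 10^-8 cm)³ = 1.747 × 10^-22 cm³.
ρ = Z·M/(N_A·a³) = 4 × 40.08 / (6.022 × 10²³ × 1.747 × 10^-22) = 1.524 g/cm³.

1.52 g/cm³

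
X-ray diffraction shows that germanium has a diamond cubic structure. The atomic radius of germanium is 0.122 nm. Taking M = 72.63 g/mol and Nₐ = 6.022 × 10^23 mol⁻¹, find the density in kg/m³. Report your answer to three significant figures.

In a diamond cubic lattice, nearest neighbors lie along the body diagonal with √3·a = 8r, giving a = 0.5635 nm = 5.635 × 10^-8 cm.
With Z = 8, ρ = Z·M/(N_A·a³) = 8 × 72.63 / (6.022 × 10²³ × 1.789 × 10^-22) = 5.393 g/cm³ = 5390 kg/m³.

5390 kg/m³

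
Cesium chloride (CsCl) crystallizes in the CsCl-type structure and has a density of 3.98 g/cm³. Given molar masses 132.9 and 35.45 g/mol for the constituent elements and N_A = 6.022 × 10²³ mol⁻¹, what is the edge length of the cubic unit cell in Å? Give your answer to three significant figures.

4.13 Å

M(CsCl) = 168.35 g/mol; Z = 1 formula unit per cell.
a³ = Z·M/(N_A·ρ) = 1 × 168.35 / (6.022 × 10²³ × 3.98) = 7.024 × 10^-23 cm³, so a = 4.126 × 10^-8 cm = 4.13 Å.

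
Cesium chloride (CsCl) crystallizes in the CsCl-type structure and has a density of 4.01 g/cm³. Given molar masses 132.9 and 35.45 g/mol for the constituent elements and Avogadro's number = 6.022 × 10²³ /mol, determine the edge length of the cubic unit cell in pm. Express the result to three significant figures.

M(CsCl) = 168.35 g/mol; Z = 1 formula unit per cell.
a³ = Z·M/(N_A·ρ) = 1 × 168.35 / (6.022 × 10²³ × 4.01) = 6.972 × 10^-23 cm³, so a = 4.116 × 10^-8 cm = 412 pm.

412 pm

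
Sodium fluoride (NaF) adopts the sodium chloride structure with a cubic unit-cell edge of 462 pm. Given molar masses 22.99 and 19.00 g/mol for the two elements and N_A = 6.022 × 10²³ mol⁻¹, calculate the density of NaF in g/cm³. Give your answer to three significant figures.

The sodium chloride structure contains Z = 4 formula units per cell; M(NaF) = 22.99 + 19.00 = 41.99 g/mol.
a³ = (4.620 × 10^-8 cm)³ = 9.861 × 10^-23 cm³.
ρ = 4 × 41.99 / (6.022 × 10²³ × 9.861 × 10^-23) = 2.828 g/cm³.

2.83 g/cm³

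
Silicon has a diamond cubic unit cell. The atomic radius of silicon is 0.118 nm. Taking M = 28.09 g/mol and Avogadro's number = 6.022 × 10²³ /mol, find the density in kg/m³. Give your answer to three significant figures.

In a diamond cubic lattice, nearest neighbors lie along the body diagonal with √3·a = 8r, giving a = 0.5450 nm = 5.450 × 10^-8 cm.
With Z = 8, ρ = Z·M/(N_A·a³) = 8 × 28.09 / (6.022 × 10²³ × 1.619 × 10^-22) = 2.305 g/cm³ = 2300 kg/m³.

2300 kg/m³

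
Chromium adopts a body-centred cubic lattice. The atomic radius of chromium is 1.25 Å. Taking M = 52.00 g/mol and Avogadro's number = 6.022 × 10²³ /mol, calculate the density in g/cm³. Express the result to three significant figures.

7.18 g/cm³

In a BCC lattice, atoms touch along the body diagonal, so √3·a = 4r, giving a = 2.887 Å = 2.887 × 10^-8 cm.
With Z = 2, ρ = Z·M/(N_A·a³) = 2 × 52.00 / (6.022 × 10²³ × 2.406 × 10^-23) = 7.179 g/cm³.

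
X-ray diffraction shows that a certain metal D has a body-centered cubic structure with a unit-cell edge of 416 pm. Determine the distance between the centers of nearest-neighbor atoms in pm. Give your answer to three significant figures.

In a BCC structure, atoms touch along the body diagonal, so √3·a = 4r; the nearest-neighbor distance equals 2r = 0.8660·a.
d = 0.8660 × 416 = 360 pm.

360 pm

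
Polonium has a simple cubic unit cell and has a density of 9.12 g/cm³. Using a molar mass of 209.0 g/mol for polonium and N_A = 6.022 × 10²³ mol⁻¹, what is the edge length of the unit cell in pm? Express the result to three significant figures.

336 pm

With Z = 1 atom per simple cubic cell, a³ = Z·M/(N_A·ρ) = 1 × 209.0 / (6.022 × 10²³ × 9.120 g/cm³) = 3.805 × 10^-23 cm³.
a = (3.805 × 10^-23)^(1/3) = 3.364 × 10^-8 cm = 336 pm.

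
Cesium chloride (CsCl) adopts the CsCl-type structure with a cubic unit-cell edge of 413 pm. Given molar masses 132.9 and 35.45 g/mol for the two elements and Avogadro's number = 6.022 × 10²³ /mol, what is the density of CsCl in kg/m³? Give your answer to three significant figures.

The CsCl-type structure contains Z = 1 formula unit per cell; M(CsCl) = 132.9 + 35.45 = 168.35 g/mol.
a³ = (4.130 × 10^-8 cm)³ = 7.044 × 10^-23 cm³.
ρ = 1 × 168.35 / (6.022 × 10²³ × 7.044 × 10^-23) = 3.968 g/cm³ = 3970 kg/m³.

3970 kg/m³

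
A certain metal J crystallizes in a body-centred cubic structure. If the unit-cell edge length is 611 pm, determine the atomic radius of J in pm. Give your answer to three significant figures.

265 pm

In a BCC lattice, atoms touch along the body diagonal, so √3·a = 4r.
r = √3·a/4 = 1.7321 × 611 / 4 = 265 pm.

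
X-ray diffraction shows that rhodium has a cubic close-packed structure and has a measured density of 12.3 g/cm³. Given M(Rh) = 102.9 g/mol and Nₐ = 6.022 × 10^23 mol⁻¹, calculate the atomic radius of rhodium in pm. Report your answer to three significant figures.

135 pm

For an FCC cell (Z = 4), a³ = Z·M/(N_A·ρ) = 4 × 102.9 / (6.022 × 10²³ × 12.30) = 5.557 × 10^-23 cm³, so a = 3.816 × 10^-8 cm = 381.6 pm.
Atoms touch along the face diagonal, so √2·a = 4r, so r = 0.3536 × a = 135 pm.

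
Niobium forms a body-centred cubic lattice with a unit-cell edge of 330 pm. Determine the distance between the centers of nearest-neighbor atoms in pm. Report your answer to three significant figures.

In a BCC structure, atoms touch along the body diagonal, so √3·a = 4r; the nearest-neighbor distance equals 2r = 0.8660·a.
d = 0.8660 × 330 = 286 pm.

286 pm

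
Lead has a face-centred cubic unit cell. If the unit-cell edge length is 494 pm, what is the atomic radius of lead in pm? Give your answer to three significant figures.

In an FCC lattice, atoms touch along the face diagonal, so √2·a = 4r.
r = √2·a/4 = 1.4142 × 494 / 4 = 175 pm.

175 pm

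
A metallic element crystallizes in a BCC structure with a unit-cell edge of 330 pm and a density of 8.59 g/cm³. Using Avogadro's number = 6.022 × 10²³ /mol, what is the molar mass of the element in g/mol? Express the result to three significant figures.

92.9 g/mol

A BCC cell has Z = 2 atoms; a = 3.300 × 10^-8 cm.
M = ρ·N_A·a³/Z = 8.59 × 6.022 × 10²³ × 3.594 × 10^-23 / 2 = 92.9 g/mol.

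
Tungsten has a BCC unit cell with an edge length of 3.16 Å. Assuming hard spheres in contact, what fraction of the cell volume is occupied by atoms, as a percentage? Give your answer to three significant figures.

In a BCC lattice atoms touch along the body diagonal, so √3·a = 4r, so r = 0.4330a = 1.368 Å.
Packing fraction = Z·(4/3)πr³ / a³ = 2 × (4/3)π × (1.368)³ / (3.16)³ = 0.6802 = 68.0%.

68.0%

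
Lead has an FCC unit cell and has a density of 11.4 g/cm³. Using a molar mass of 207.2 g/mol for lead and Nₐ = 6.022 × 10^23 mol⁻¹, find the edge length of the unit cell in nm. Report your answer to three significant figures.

With Z = 4 atoms per FCC cell, a³ = Z·M/(N_A·ρ) = 4 × 207.2 / (6.022 × 10²³ × 11.40 g/cm³) = 1.207 × 10^-22 cm³.
a = (1.207 × 10^-22)^(1/3) = 4.942 × 10^-8 cm = 0.494 nm.

0.494 nm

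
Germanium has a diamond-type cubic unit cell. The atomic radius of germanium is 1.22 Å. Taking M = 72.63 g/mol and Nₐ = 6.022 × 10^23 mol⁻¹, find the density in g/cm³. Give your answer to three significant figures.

In a diamond cubic lattice, nearest neighbors lie along the body diagonal with √3·a = 8r, giving a = 5.635 Å = 5.635 × 10^-8 cm.
With Z = 8, ρ = Z·M/(N_A·a³) = 8 × 72.63 / (6.022 × 10²³ × 1.789 × 10^-22) = 5.393 g/cm³.

5.39 g/cm³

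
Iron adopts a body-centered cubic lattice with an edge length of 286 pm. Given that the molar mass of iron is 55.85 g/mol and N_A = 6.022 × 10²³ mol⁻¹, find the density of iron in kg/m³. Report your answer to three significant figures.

7930 kg/m³

A BCC unit cell contains Z = 2 atoms.
Cell volume: a³ = (286 pm)³ = (2.860 × 10^-8 cm)³ = 2.339 × 10^-23 cm³.
ρ = Z·M/(N_A·a³) = 2 × 55.85 / (6.022 × 10²³ × 2.339 × 10^-23) = 7.929 g/cm³ = 7930 kg/m³.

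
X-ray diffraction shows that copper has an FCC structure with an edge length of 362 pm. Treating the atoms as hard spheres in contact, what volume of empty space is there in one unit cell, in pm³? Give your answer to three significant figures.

1.23 × 10^7 pm³

In an FCC lattice atoms touch along the face diagonal, so √2·a = 4r, so r = 0.3536a = 128.0 pm.
V_cell = a³ = 4.744 × 10^7 pm³; V_atoms = 4 × (4/3)πr³ = 3.513 × 10^7 pm³.
Empty space = 4.744 × 10^7 − 3.513 × 10^7 = 1.23 × 10^7 pm³.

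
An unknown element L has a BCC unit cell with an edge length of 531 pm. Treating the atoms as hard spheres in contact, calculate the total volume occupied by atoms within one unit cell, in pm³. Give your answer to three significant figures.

1.02 × 10^8 pm³

In a BCC lattice atoms touch along the body diagonal, so √3·a = 4r, so r = 0.4330a = 229.9 pm.
V_atoms = Z × (4/3)πr³ = 2 × (4/3)π × (229.9)³ = 1.02 × 10^8 pm³.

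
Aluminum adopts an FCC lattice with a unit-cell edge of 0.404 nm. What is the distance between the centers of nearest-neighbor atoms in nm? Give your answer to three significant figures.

In an FCC structure, atoms touch along the face diagonal, so √2·a = 4r; the nearest-neighbor distance equals 2r = 0.7071·a.
d = 0.7071 × 0.404 = 0.286 nm.

0.286 nm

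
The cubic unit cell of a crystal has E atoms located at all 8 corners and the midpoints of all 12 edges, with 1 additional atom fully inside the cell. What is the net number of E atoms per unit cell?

Corner atoms are shared by 8 cells (1/8 each), edge atoms by 4 (1/4 each), interior atoms are unshared.
Net atoms = 8 × 1/8 + 12 × 1/4 + 1 = 1 + 3 + 1 = 5.

5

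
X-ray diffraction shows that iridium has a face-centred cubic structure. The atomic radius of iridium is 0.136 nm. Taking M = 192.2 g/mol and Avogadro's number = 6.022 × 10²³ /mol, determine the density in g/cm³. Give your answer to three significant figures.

22.4 g/cm³

In an FCC lattice, atoms touch along the face diagonal, so √2·a = 4r, giving a = 0.3847 nm = 3.847 × 10^-8 cm.
With Z = 4, ρ = Z·M/(N_A·a³) = 4 × 192.2 / (6.022 × 10²³ × 5.692 × 10^-23) = 22.43 g/cm³.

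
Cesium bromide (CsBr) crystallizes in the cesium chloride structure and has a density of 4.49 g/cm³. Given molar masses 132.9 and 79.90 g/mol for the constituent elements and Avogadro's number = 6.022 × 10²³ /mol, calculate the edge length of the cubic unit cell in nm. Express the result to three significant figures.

M(CsBr) = 212.8 g/mol; Z = 1 formula unit per cell.
a³ = Z·M/(N_A·ρ) = 1 × 212.8 / (6.022 × 10²³ × 4.49) = 7.870 × 10^-23 cm³, so a = 4.285 × 10^-8 cm = 0.429 nm.

0.429 nm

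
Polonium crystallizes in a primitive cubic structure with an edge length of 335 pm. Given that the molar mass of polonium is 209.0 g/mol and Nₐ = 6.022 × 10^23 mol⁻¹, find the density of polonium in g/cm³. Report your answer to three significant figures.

9.23 g/cm³

A simple cubic unit cell contains Z = 1 atom.
Cell volume: a³ = (335 pm)³ = (3.350 × 10^-8 cm)³ = 3.760 × 10^-23 cm³.
ρ = Z·M/(N_A·a³) = 1 × 209.0 / (6.022 × 10²³ × 3.760 × 10^-23) = 9.231 g/cm³.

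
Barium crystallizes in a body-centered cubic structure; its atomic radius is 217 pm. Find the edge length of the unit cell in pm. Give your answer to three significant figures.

501 pm

In a BCC lattice, atoms touch along the body diagonal, so √3·a = 4r.
a = 4r/√3 = 4 × 217 / 1.7321 = 501 pm.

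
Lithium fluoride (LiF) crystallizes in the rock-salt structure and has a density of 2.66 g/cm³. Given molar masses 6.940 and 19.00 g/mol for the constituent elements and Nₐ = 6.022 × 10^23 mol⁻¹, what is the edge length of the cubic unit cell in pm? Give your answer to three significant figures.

402 pm

M(LiF) = 25.94 g/mol; Z = 4 formula units per cell.
a³ = Z·M/(N_A·ρ) = 4 × 25.94 / (6.022 × 10²³ × 2.66) = 6.478 × 10^-23 cm³, so a = 4.016 × 10^-8 cm = 402 pm.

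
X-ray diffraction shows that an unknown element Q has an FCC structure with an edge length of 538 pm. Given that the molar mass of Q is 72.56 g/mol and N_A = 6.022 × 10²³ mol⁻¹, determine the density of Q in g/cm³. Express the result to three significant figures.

3.10 g/cm³

An FCC unit cell contains Z = 4 atoms.
Cell volume: a³ = (538 pm)³ = (5.380 × 10^-8 cm)³ = 1.557 × 10^-22 cm³.
ρ = Z·M/(N_A·a³) = 4 × 72.56 / (6.022 × 10²³ × 1.557 × 10^-22) = 3.095 g/cm³.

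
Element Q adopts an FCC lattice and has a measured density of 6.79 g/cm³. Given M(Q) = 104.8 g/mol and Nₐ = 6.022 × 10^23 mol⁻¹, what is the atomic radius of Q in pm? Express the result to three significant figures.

For an FCC cell (Z = 4), a³ = Z·M/(N_A·ρ) = 4 × 104.8 / (6.022 × 10²³ × 6.790) = 1.025 × 10^-22 cm³, so a = 4.680 × 10^-8 cm = 468.0 pm.
Atoms touch along the face diagonal, so √2·a = 4r, so r = 0.3536 × a = 165 pm.

165 pm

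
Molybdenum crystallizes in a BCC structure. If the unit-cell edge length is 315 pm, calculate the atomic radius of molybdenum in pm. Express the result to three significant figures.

136 pm

In a BCC lattice, atoms touch along the body diagonal, so √3·a = 4r.
r = √3·a/4 = 1.7321 × 315 / 4 = 136 pm.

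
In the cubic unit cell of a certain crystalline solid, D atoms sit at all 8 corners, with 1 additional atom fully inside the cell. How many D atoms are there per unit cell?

Corner atoms are shared by 8 cells (1/8 each), interior atoms are unshared.
Net atoms = 8 × 1/8 + 1 = 1 + 1 = 2.

2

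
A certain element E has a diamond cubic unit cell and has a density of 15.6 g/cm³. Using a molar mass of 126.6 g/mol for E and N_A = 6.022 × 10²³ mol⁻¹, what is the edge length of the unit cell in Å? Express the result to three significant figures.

With Z = 8 atoms per diamond cubic cell, a³ = Z·M/(N_A·ρ) = 8 × 126.6 / (6.022 × 10²³ × 15.60 g/cm³) = 1.078 × 10^-22 cm³.
a = (1.078 × 10^-22)^(1/3) = 4.759 × 10^-8 cm = 4.76 Å.

4.76 Å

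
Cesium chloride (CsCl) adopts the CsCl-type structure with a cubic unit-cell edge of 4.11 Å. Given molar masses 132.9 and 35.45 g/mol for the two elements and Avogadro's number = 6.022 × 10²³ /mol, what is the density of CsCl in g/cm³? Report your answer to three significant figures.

The CsCl-type structure contains Z = 1 formula unit per cell; M(CsCl) = 132.9 + 35.45 = 168.35 g/mol.
a³ = (4.110 × 10^-8 cm)³ = 6.943 × 10^-23 cm³.
ρ = 1 × 168.35 / (6.022 × 10²³ × 6.943 × 10^-23) = 4.027 g/cm³.

4.03 g/cm³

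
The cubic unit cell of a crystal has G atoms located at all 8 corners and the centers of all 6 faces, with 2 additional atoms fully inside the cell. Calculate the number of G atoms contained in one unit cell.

Corner atoms are shared by 8 cells (1/8 each), face atoms by 2 (1/2 each), interior atoms are unshared.
Net atoms = 8 × 1/8 + 6 × 1/2 + 2 = 1 + 3 + 2 = 6.

6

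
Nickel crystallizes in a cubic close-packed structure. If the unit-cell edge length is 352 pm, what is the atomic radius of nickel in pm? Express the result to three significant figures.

124 pm

In an FCC lattice, atoms touch along the face diagonal, so √2·a = 4r.
r = √2·a/4 = 1.4142 × 352 / 4 = 124 pm.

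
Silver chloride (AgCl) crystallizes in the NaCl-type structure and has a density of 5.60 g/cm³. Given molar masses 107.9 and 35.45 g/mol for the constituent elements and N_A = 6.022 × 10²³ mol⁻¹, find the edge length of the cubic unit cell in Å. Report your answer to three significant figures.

5.54 Å

M(AgCl) = 143.35 g/mol; Z = 4 formula units per cell.
a³ = Z·M/(N_A·ρ) = 4 × 143.35 / (6.022 × 10²³ × 5.60) = 1.700 × 10^-22 cm³, so a = 5.540 × 10^-8 cm = 5.54 Å.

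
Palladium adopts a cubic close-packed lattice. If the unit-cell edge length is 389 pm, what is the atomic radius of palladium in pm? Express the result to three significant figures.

In an FCC lattice, atoms touch along the face diagonal, so √2·a = 4r.
r = √2·a/4 = 1.4142 × 389 / 4 = 138 pm.

138 pm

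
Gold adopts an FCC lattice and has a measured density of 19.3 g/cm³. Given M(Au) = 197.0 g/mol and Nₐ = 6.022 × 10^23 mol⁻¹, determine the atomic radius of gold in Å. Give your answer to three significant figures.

For an FCC cell (Z = 4), a³ = Z·M/(N_A·ρ) = 4 × 197.0 / (6.022 × 10²³ × 19.30) = 6.780 × 10^-23 cm³, so a = 4.078 × 10^-8 cm = 4.078 Å.
Atoms touch along the face diagonal, so √2·a = 4r, so r = 0.3536 × a = 1.44 Å.

1.44 Å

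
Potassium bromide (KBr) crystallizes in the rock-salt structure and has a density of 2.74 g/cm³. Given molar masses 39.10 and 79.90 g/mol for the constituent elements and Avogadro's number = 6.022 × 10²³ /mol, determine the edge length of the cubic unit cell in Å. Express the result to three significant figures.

6.61 Å

M(KBr) = 119.0 g/mol; Z = 4 formula units per cell.
a³ = Z·M/(N_A·ρ) = 4 × 119.0 / (6.022 × 10²³ × 2.74) = 2.885 × 10^-22 cm³, so a = 6.608 × 10^-8 cm = 6.61 Å.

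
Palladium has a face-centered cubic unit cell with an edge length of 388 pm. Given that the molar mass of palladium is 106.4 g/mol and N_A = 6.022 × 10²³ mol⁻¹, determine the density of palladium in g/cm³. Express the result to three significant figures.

An FCC unit cell contains Z = 4 atoms.
Cell volume: a³ = (388 pm)³ = (3.880 × 10^-8 cm)³ = 5.841 × 10^-23 cm³.
ρ = Z·M/(N_A·a³) = 4 × 106.4 / (6.022 × 10²³ × 5.841 × 10^-23) = 12.10 g/cm³.

12.1 g/cm³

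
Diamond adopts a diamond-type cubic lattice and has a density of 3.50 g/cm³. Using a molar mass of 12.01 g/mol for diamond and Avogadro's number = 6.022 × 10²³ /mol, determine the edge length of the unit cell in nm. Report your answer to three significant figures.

With Z = 8 atoms per diamond cubic cell, a³ = Z·M/(N_A·ρ) = 8 × 12.01 / (6.022 × 10²³ × 3.500 g/cm³) = 4.559 × 10^-23 cm³.
a = (4.559 × 10^-23)^(1/3) = 3.572 × 10^-8 cm = 0.357 nm.

0.357 nm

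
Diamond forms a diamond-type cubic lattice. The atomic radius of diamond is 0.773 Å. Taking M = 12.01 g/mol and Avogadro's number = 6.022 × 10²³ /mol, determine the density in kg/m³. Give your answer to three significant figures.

3510 kg/m³

In a diamond cubic lattice, nearest neighbors lie along the body diagonal with √3·a = 8r, giving a = 3.570 Å = 3.570 × 10^-8 cm.
With Z = 8, ρ = Z·M/(N_A·a³) = 8 × 12.01 / (6.022 × 10²³ × 4.551 × 10^-23) = 3.506 g/cm³ = 3510 kg/m³.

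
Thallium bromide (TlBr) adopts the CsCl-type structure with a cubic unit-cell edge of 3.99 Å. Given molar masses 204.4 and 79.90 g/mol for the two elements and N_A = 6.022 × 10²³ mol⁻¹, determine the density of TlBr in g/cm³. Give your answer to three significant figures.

The CsCl-type structure contains Z = 1 formula unit per cell; M(TlBr) = 204.4 + 79.90 = 284.3 g/mol.
a³ = (3.990 × 10^-8 cm)³ = 6.352 × 10^-23 cm³.
ρ = 1 × 284.3 / (6.022 × 10²³ × 6.352 × 10^-23) = 7.432 g/cm³.

7.43 g/cm³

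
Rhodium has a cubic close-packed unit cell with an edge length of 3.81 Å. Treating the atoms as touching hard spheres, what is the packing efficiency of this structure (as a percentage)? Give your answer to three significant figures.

In an FCC lattice atoms touch along the face diagonal, so √2·a = 4r, so r = 0.3536a = 1.347 Å.
Packing fraction = Z·(4/3)πr³ / a³ = 4 × (4/3)π × (1.347)³ / (3.81)³ = 0.7405 = 74.0%.

74.0%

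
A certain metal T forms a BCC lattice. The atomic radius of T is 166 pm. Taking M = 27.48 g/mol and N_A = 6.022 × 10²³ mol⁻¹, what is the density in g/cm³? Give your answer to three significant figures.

1.62 g/cm³

In a BCC lattice, atoms touch along the body diagonal, so √3·a = 4r, giving a = 383.4 pm = 3.834 × 10^-8 cm.
With Z = 2, ρ = Z·M/(N_A·a³) = 2 × 27.48 / (6.022 × 10²³ × 5.634 × 10^-23) = 1.620 g/cm³.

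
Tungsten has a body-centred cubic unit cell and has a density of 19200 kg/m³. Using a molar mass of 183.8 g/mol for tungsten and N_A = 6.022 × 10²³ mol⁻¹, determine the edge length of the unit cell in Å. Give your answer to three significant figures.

With Z = 2 atoms per BCC cell, a³ = Z·M/(N_A·ρ) = 2 × 183.8 / (6.022 × 10²³ × 19.20 g/cm³) = 3.179 × 10^-23 cm³.
a = (3.179 × 10^-23)^(1/3) = 3.168 × 10^-8 cm = 3.17 Å.

3.17 Å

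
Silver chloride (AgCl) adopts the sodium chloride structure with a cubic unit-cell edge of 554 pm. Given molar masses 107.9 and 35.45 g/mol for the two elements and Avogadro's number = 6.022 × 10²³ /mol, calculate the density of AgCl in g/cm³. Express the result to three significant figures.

5.60 g/cm³

The sodium chloride structure contains Z = 4 formula units per cell; M(AgCl) = 107.9 + 35.45 = 143.35 g/mol.
a³ = (5.540 × 10^-8 cm)³ = 1.700 × 10^-22 cm³.
ρ = 4 × 143.35 / (6.022 × 10²³ × 1.700 × 10^-22) = 5.600 g/cm³.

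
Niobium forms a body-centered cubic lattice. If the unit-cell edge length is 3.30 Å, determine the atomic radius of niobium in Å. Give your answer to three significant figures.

1.43 Å

In a BCC lattice, atoms touch along the body diagonal, so √3·a = 4r.
r = √3·a/4 = 1.7321 × 3.30 / 4 = 1.43 Å.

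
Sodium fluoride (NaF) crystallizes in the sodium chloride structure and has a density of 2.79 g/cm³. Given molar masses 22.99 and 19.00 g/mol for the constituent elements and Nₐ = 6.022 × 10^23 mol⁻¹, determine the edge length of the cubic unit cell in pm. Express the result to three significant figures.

M(NaF) = 41.99 g/mol; Z = 4 formula units per cell.
a³ = Z·M/(N_A·ρ) = 4 × 41.99 / (6.022 × 10²³ × 2.79) = 9.997 × 10^-23 cm³, so a = 4.641 × 10^-8 cm = 464 pm.

464 pm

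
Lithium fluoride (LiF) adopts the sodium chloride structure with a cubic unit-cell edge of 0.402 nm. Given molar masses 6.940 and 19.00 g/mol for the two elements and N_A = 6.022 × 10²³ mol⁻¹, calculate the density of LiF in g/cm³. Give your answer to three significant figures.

2.65 g/cm³

The sodium chloride structure contains Z = 4 formula units per cell; M(LiF) = 6.940 + 19.00 = 25.94 g/mol.
a³ = (4.020 × 10^-8 cm)³ = 6.496 × 10^-23 cm³.
ρ = 4 × 25.94 / (6.022 × 10²³ × 6.496 × 10^-23) = 2.652 g/cm³.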